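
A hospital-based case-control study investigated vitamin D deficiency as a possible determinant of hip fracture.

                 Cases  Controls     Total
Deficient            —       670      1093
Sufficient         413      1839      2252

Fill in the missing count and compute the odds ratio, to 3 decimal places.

The missing cell is in the exposed row: 1093 − 670 = 423.
So a = 423, b = 670, c = 413, d = 1839.
OR = (a·d)/(b·c) = (423 × 1839) / (670 × 413) = 777897 / 276710 = 2.81124

2.811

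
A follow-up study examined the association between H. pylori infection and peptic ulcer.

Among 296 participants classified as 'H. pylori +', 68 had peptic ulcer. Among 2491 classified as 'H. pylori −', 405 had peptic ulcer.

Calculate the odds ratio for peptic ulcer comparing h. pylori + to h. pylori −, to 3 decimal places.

From the description: a = 68, b = 228, c = 405, d = 2086.
OR = (a·d)/(b·c) = (68 × 2086) / (228 × 405) = 141848 / 92340 = 1.53615
The odds of peptic ulcer are about 1.54 times as high in the h. pylori + group.

1.536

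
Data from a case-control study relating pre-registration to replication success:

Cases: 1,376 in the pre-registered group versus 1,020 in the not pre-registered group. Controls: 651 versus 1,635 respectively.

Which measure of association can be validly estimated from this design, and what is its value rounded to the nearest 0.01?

3.39

From the description: a = 1376, b = 651, c = 1020, d = 1635.
This is a case-control study: participants were sampled on outcome status, so risks in the source population cannot be estimated directly — relative risk is not valid here. The odds ratio is the appropriate measure.
OR = (a·d)/(b·c) = (1376 × 1635) / (651 × 1020) = 2249760 / 664020 = 3.38809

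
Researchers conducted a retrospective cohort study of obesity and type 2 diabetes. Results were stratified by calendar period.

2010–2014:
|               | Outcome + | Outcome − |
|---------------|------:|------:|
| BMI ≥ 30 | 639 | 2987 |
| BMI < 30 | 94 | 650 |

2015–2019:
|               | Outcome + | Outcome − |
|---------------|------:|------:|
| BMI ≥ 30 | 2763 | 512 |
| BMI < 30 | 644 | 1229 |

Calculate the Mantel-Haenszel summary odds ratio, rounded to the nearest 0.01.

OR_MH = Σ(aᵢdᵢ/nᵢ) / Σ(bᵢcᵢ/nᵢ), where nᵢ is the stratum total.
Stratum 1 (2010–2014): n = 4370; a·d/n = 639·650/4370 = 95.0458; b·c/n = 2987·94/4370 = 64.2513
Stratum 2 (2015–2019): n = 5148; a·d/n = 2763·1229/5148 = 659.6206; b·c/n = 512·644/5148 = 64.0497
OR_MH = (95.0458 + 659.6206) / (64.2513 + 64.0497) = 754.6664 / 128.3010 = 5.88200

5.88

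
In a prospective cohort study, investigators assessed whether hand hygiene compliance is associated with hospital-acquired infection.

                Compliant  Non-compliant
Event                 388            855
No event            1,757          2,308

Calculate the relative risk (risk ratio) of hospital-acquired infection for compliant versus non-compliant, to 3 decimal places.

Reading the table with exposure as columns: a = 388 (Compliant, case), b = 1757 (Compliant, non-case), c = 855 (Non-compliant, case), d = 2308.
Risk in exposed = 388/2145 = 0.18089; risk in unexposed = 855/3163 = 0.27031.
RR = 0.18089 / 0.27031 = 0.66917
The risk is 33% lower among the exposed than among the unexposed.

0.669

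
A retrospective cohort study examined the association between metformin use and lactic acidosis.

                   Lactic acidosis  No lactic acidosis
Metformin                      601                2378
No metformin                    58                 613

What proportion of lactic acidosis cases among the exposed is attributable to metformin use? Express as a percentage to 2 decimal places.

57.15

Cells: a = 601, b = 2378, c = 58, d = 613.
Risk in exposed = 601/2979 = 0.20175; risk in unexposed = 58/671 = 0.08644.
RR = 0.20175/0.08644 = 2.33399
AR% = (RR − 1)/RR × 100 = (2.33399 − 1)/2.33399 × 100 = 57.1549%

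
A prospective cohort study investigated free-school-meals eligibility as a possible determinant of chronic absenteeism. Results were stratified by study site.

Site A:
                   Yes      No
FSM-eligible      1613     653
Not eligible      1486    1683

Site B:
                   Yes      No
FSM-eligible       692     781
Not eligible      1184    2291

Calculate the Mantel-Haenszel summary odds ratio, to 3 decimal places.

2.244

OR_MH = Σ(aᵢdᵢ/nᵢ) / Σ(bᵢcᵢ/nᵢ), where nᵢ is the stratum total.
Stratum 1 (Site A): n = 5435; a·d/n = 1613·1683/5435 = 499.4810; b·c/n = 653·1486/5435 = 178.5387
Stratum 2 (Site B): n = 4948; a·d/n = 692·2291/4948 = 320.4066; b·c/n = 781·1184/4948 = 186.8844
OR_MH = (499.4810 + 320.4066) / (178.5387 + 186.8844) = 819.8876 / 365.4231 = 2.24367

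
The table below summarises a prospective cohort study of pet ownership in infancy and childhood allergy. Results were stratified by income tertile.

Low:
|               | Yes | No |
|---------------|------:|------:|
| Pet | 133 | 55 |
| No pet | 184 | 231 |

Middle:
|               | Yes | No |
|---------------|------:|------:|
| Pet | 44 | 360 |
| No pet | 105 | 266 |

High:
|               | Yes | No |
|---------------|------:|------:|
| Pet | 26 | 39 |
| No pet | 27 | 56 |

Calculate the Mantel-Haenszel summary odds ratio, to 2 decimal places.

1.04

OR_MH = Σ(aᵢdᵢ/nᵢ) / Σ(bᵢcᵢ/nᵢ), where nᵢ is the stratum total.
Stratum 1 (Low): n = 603; a·d/n = 133·231/603 = 50.9502; b·c/n = 55·184/603 = 16.7828
Stratum 2 (Middle): n = 775; a·d/n = 44·266/775 = 15.1019; b·c/n = 360·105/775 = 48.7742
Stratum 3 (High): n = 148; a·d/n = 26·56/148 = 9.8378; b·c/n = 39·27/148 = 7.1149
OR_MH = (50.9502 + 15.1019 + 9.8378) / (16.7828 + 48.7742 + 7.1149) = 75.8900 / 72.6718 = 1.04428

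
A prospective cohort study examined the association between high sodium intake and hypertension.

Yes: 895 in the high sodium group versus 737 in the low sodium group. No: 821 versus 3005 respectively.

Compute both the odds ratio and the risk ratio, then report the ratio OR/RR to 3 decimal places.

From the description: a = 895, b = 821, c = 737, d = 3005.
OR = (895·3005)/(821·737) = 2689475/605077 = 4.44485
Risk in exposed = 895/1716 = 0.52156; risk in unexposed = 737/3742 = 0.19695; RR = 2.64815
OR/RR = 4.44485 / 2.64815 = 1.67847
The outcome is not rare, so the OR lies further from 1 than the RR.

1.678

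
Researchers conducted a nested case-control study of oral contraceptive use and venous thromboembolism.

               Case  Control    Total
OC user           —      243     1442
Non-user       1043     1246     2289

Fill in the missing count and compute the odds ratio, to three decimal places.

5.894

The missing cell is in the exposed row: 1442 − 243 = 1199.
So a = 1199, b = 243, c = 1043, d = 1246.
OR = (a·d)/(b·c) = (1199 × 1246) / (243 × 1043) = 1493954 / 253449 = 5.89450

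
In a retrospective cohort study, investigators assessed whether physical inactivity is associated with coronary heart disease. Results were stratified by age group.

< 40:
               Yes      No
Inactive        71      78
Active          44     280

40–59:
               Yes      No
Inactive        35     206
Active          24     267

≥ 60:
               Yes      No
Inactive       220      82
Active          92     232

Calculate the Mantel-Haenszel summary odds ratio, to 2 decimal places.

4.93

OR_MH = Σ(aᵢdᵢ/nᵢ) / Σ(bᵢcᵢ/nᵢ), where nᵢ is the stratum total.
Stratum 1 (< 40): n = 473; a·d/n = 71·280/473 = 42.0296; b·c/n = 78·44/473 = 7.2558
Stratum 2 (40–59): n = 532; a·d/n = 35·267/532 = 17.5658; b·c/n = 206·24/532 = 9.2932
Stratum 3 (≥ 60): n = 626; a·d/n = 220·232/626 = 81.5335; b·c/n = 82·92/626 = 12.0511
OR_MH = (42.0296 + 17.5658 + 81.5335) / (7.2558 + 9.2932 + 12.0511) = 141.1289 / 28.6002 = 4.93455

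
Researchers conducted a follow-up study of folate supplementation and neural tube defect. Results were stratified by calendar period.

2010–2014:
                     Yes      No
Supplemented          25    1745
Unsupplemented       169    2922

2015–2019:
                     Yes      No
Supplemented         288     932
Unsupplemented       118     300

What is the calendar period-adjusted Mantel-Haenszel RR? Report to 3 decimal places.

0.598

RR_MH = Σ(aᵢ·n₀ᵢ/nᵢ) / Σ(cᵢ·n₁ᵢ/nᵢ), with n₁ᵢ = aᵢ+bᵢ (exposed), n₀ᵢ = cᵢ+dᵢ (unexposed), nᵢ = n₁ᵢ+n₀ᵢ.
Stratum 1 (2010–2014): n₁ = 1770, n₀ = 3091, n = 4861; a·n₀/n = 25·3091/4861 = 15.8969; c·n₁/n = 169·1770/4861 = 61.5367
Stratum 2 (2015–2019): n₁ = 1220, n₀ = 418, n = 1638; a·n₀/n = 288·418/1638 = 73.4945; c·n₁/n = 118·1220/1638 = 87.8877
RR_MH = (15.8969 + 73.4945) / (61.5367 + 87.8877) = 89.3914 / 149.4244 = 0.59824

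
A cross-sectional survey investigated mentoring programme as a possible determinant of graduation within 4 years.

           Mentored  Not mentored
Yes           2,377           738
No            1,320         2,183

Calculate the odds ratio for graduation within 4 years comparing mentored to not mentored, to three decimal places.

Reading the table with exposure as columns: a = 2377 (Mentored, case), b = 1320 (Mentored, non-case), c = 738 (Not mentored, case), d = 2183.
OR = (a·d)/(b·c) = (2377 × 2183) / (1320 × 738) = 5188991 / 974160 = 5.32663
The odds of graduation within 4 years are about 5.33 times as high in the mentored group.

5.327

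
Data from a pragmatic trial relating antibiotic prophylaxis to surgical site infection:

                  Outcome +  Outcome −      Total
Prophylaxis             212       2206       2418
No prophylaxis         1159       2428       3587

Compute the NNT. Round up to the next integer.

Risk in treated group = 212/2418 = 0.08768; risk in control = 1159/3587 = 0.32311.
Absolute risk reduction = 0.32311 − 0.08768 = 0.23544
NNT = 1 / ARR = 1 / 0.23544 = 4.247 → round up → 5

5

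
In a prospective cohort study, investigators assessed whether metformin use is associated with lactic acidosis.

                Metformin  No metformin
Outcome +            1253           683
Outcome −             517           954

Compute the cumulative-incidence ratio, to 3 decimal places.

Reading the table with exposure as columns: a = 1253 (Metformin, case), b = 517 (Metformin, non-case), c = 683 (No metformin, case), d = 954.
Risk in exposed = 1253/1770 = 0.70791; risk in unexposed = 683/1637 = 0.41723.
RR = 0.70791 / 0.41723 = 1.69670
The risk among the exposed is 1.70 times that among the unexposed.

1.697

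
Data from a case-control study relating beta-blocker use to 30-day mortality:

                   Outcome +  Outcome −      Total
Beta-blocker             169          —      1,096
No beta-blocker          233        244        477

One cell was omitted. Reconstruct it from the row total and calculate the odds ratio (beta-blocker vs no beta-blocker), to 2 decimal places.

The missing cell is in the exposed row: 1096 − 169 = 927.
So a = 169, b = 927, c = 233, d = 244.
OR = (a·d)/(b·c) = (169 × 244) / (927 × 233) = 41236 / 215991 = 0.19092

0.19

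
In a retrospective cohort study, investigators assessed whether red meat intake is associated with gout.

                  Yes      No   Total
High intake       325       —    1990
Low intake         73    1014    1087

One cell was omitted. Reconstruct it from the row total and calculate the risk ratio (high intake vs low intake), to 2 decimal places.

The missing cell is in the exposed row: 1990 − 325 = 1665.
So a = 325, b = 1665, c = 73, d = 1014.
RR = [a/(a+b)] / [c/(c+d)] = (325/1990) / (73/1087) = 0.16332/0.06716 = 2.43185

2.43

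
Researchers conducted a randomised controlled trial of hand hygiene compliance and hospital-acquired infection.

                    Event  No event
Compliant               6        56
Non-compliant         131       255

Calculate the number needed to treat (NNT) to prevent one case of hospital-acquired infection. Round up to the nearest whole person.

Risk in treated group = 6/62 = 0.09677; risk in control = 131/386 = 0.33938.
Absolute risk reduction = 0.33938 − 0.09677 = 0.24260
NNT = 1 / ARR = 1 / 0.24260 = 4.122 → round up → 5

5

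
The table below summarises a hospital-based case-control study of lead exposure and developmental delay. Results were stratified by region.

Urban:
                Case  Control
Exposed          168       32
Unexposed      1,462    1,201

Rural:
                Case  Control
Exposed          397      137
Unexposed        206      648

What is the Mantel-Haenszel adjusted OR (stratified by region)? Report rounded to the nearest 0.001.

6.975

OR_MH = Σ(aᵢdᵢ/nᵢ) / Σ(bᵢcᵢ/nᵢ), where nᵢ is the stratum total.
Stratum 1 (Urban): n = 2863; a·d/n = 168·1201/2863 = 70.4743; b·c/n = 32·1462/2863 = 16.3409
Stratum 2 (Rural): n = 1388; a·d/n = 397·648/1388 = 185.3429; b·c/n = 137·206/1388 = 20.3329
OR_MH = (70.4743 + 185.3429) / (16.3409 + 20.3329) = 255.8173 / 36.6738 = 6.97549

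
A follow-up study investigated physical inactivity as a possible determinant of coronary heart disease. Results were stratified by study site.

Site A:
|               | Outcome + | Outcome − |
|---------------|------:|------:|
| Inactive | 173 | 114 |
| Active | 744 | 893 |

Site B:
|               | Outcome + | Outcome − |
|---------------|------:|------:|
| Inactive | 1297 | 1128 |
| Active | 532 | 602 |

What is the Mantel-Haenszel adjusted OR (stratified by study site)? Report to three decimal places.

OR_MH = Σ(aᵢdᵢ/nᵢ) / Σ(bᵢcᵢ/nᵢ), where nᵢ is the stratum total.
Stratum 1 (Site A): n = 1924; a·d/n = 173·893/1924 = 80.2957; b·c/n = 114·744/1924 = 44.0832
Stratum 2 (Site B): n = 3559; a·d/n = 1297·602/3559 = 219.3858; b·c/n = 1128·532/3559 = 168.6137
OR_MH = (80.2957 + 219.3858) / (44.0832 + 168.6137) = 299.6815 / 212.6968 = 1.40896

1.409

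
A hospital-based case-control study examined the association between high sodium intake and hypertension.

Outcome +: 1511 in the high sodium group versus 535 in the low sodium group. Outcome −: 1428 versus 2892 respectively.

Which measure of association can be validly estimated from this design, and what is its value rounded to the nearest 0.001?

5.720

From the description: a = 1511, b = 1428, c = 535, d = 2892.
This is a hospital-based case-control study: participants were sampled on outcome status, so risks in the source population cannot be estimated directly — relative risk is not valid here. The odds ratio is the appropriate measure.
OR = (a·d)/(b·c) = (1511 × 2892) / (1428 × 535) = 4369812 / 763980 = 5.71980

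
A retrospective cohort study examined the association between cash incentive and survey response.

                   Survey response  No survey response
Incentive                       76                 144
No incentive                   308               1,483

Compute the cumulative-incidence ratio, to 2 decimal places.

2.01

Cells: a = 76, b = 144, c = 308, d = 1483.
Risk in exposed = 76/220 = 0.34545; risk in unexposed = 308/1791 = 0.17197.
RR = 0.34545 / 0.17197 = 2.00880
The risk among the exposed is 2.01 times that among the unexposed.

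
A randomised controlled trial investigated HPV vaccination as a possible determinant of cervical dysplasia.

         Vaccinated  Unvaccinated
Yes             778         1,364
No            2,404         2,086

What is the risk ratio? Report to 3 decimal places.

0.618

Reading the table with exposure as columns: a = 778 (Vaccinated, case), b = 2404 (Vaccinated, non-case), c = 1364 (Unvaccinated, case), d = 2086.
Risk in exposed = 778/3182 = 0.24450; risk in unexposed = 1364/3450 = 0.39536.
RR = 0.24450 / 0.39536 = 0.61842
The risk is 38% lower among the exposed than among the unexposed.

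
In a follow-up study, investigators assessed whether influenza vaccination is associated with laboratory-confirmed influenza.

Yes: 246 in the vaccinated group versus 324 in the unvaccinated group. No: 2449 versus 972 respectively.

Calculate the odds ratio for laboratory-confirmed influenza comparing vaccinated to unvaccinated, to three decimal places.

From the description: a = 246, b = 2449, c = 324, d = 972.
OR = (a·d)/(b·c) = (246 × 972) / (2449 × 324) = 239112 / 793476 = 0.30135
Exposure is associated with lower odds of laboratory-confirmed influenza (OR = 0.30 < 1).

0.301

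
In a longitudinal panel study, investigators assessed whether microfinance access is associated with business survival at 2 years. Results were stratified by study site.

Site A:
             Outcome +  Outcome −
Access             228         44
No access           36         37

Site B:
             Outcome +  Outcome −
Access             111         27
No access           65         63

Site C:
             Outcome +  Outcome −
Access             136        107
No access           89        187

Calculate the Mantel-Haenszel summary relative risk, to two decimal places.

1.68

RR_MH = Σ(aᵢ·n₀ᵢ/nᵢ) / Σ(cᵢ·n₁ᵢ/nᵢ), with n₁ᵢ = aᵢ+bᵢ (exposed), n₀ᵢ = cᵢ+dᵢ (unexposed), nᵢ = n₁ᵢ+n₀ᵢ.
Stratum 1 (Site A): n₁ = 272, n₀ = 73, n = 345; a·n₀/n = 228·73/345 = 48.2435; c·n₁/n = 36·272/345 = 28.3826
Stratum 2 (Site B): n₁ = 138, n₀ = 128, n = 266; a·n₀/n = 111·128/266 = 53.4135; c·n₁/n = 65·138/266 = 33.7218
Stratum 3 (Site C): n₁ = 243, n₀ = 276, n = 519; a·n₀/n = 136·276/519 = 72.3237; c·n₁/n = 89·243/519 = 41.6705
RR_MH = (48.2435 + 53.4135 + 72.3237) / (28.3826 + 33.7218 + 41.6705) = 173.9807 / 103.7749 = 1.67652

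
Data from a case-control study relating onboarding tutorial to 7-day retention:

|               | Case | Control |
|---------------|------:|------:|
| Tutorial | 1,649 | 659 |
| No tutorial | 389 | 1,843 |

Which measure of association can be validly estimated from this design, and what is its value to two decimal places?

11.86

Cells: a = 1649, b = 659, c = 389, d = 1843.
This is a case-control study: participants were sampled on outcome status, so risks in the source population cannot be estimated directly — relative risk is not valid here. The odds ratio is the appropriate measure.
OR = (a·d)/(b·c) = (1649 × 1843) / (659 × 389) = 3039107 / 256351 = 11.85526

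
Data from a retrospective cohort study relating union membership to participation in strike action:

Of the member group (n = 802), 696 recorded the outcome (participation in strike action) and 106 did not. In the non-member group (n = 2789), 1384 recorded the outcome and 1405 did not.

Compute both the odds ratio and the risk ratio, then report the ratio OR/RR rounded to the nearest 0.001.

From the description: a = 696, b = 106, c = 1384, d = 1405.
OR = (696·1405)/(106·1384) = 977880/146704 = 6.66567
Risk in exposed = 696/802 = 0.86783; risk in unexposed = 1384/2789 = 0.49624; RR = 1.74883
OR/RR = 6.66567 / 1.74883 = 3.81150
The outcome is not rare, so the OR lies further from 1 than the RR.

3.812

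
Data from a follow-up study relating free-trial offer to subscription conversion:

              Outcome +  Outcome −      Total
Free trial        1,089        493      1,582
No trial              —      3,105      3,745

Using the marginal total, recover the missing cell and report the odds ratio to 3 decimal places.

The missing cell is in the unexposed row: 3745 − 3105 = 640.
So a = 1089, b = 493, c = 640, d = 3105.
OR = (a·d)/(b·c) = (1089 × 3105) / (493 × 640) = 3381345 / 315520 = 10.71674

10.717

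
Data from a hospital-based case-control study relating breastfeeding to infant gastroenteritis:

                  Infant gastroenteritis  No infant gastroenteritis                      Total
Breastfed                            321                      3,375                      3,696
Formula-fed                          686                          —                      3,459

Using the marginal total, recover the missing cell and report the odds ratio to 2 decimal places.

0.38

The missing cell is in the unexposed row: 3459 − 686 = 2773.
So a = 321, b = 3375, c = 686, d = 2773.
OR = (a·d)/(b·c) = (321 × 2773) / (3375 × 686) = 890133 / 2315250 = 0.38447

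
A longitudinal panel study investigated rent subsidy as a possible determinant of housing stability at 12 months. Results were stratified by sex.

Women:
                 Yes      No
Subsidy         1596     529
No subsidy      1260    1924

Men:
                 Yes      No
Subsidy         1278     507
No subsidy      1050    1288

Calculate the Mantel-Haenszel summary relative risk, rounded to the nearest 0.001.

RR_MH = Σ(aᵢ·n₀ᵢ/nᵢ) / Σ(cᵢ·n₁ᵢ/nᵢ), with n₁ᵢ = aᵢ+bᵢ (exposed), n₀ᵢ = cᵢ+dᵢ (unexposed), nᵢ = n₁ᵢ+n₀ᵢ.
Stratum 1 (Women): n₁ = 2125, n₀ = 3184, n = 5309; a·n₀/n = 1596·3184/5309 = 957.1791; c·n₁/n = 1260·2125/5309 = 504.3323
Stratum 2 (Men): n₁ = 1785, n₀ = 2338, n = 4123; a·n₀/n = 1278·2338/4123 = 724.7063; c·n₁/n = 1050·1785/4123 = 454.5840
RR_MH = (957.1791 + 724.7063) / (504.3323 + 454.5840) = 1681.8854 / 958.9163 = 1.75394

1.754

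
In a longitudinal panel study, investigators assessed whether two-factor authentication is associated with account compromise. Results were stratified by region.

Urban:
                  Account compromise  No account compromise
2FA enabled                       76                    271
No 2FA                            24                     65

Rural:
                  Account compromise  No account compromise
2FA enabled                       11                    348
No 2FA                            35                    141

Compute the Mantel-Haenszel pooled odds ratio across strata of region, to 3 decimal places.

OR_MH = Σ(aᵢdᵢ/nᵢ) / Σ(bᵢcᵢ/nᵢ), where nᵢ is the stratum total.
Stratum 1 (Urban): n = 436; a·d/n = 76·65/436 = 11.3303; b·c/n = 271·24/436 = 14.9174
Stratum 2 (Rural): n = 535; a·d/n = 11·141/535 = 2.8991; b·c/n = 348·35/535 = 22.7664
OR_MH = (11.3303 + 2.8991) / (14.9174 + 22.7664) = 14.2293 / 37.6838 = 0.37760

0.378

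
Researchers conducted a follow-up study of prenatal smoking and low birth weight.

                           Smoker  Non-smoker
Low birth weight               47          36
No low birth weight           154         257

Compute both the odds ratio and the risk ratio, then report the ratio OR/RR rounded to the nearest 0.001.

1.145

Reading the table with exposure as columns: a = 47 (Smoker, case), b = 154 (Smoker, non-case), c = 36 (Non-smoker, case), d = 257.
OR = (47·257)/(154·36) = 12079/5544 = 2.17875
Risk in exposed = 47/201 = 0.23383; risk in unexposed = 36/293 = 0.12287; RR = 1.90312
OR/RR = 2.17875 / 1.90312 = 1.14483
The outcome is not rare, so the OR lies further from 1 than the RR.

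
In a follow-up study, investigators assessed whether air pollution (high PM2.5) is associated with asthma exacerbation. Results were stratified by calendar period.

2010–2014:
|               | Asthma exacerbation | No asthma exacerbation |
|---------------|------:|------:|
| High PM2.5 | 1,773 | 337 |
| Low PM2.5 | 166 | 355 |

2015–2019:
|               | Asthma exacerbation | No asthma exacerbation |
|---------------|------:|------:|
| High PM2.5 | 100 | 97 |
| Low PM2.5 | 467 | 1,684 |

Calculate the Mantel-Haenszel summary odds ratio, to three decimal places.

OR_MH = Σ(aᵢdᵢ/nᵢ) / Σ(bᵢcᵢ/nᵢ), where nᵢ is the stratum total.
Stratum 1 (2010–2014): n = 2631; a·d/n = 1773·355/2631 = 239.2303; b·c/n = 337·166/2631 = 21.2626
Stratum 2 (2015–2019): n = 2348; a·d/n = 100·1684/2348 = 71.7206; b·c/n = 97·467/2348 = 19.2926
OR_MH = (239.2303 + 71.7206) / (21.2626 + 19.2926) = 310.9509 / 40.5552 = 7.66735

7.667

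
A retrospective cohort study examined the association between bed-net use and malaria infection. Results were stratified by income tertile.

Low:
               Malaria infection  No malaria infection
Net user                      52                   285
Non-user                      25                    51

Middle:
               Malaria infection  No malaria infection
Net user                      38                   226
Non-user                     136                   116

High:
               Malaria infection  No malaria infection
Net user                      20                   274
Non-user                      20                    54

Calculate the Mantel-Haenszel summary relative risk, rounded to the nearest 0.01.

0.30

RR_MH = Σ(aᵢ·n₀ᵢ/nᵢ) / Σ(cᵢ·n₁ᵢ/nᵢ), with n₁ᵢ = aᵢ+bᵢ (exposed), n₀ᵢ = cᵢ+dᵢ (unexposed), nᵢ = n₁ᵢ+n₀ᵢ.
Stratum 1 (Low): n₁ = 337, n₀ = 76, n = 413; a·n₀/n = 52·76/413 = 9.5690; c·n₁/n = 25·337/413 = 20.3995
Stratum 2 (Middle): n₁ = 264, n₀ = 252, n = 516; a·n₀/n = 38·252/516 = 18.5581; c·n₁/n = 136·264/516 = 69.5814
Stratum 3 (High): n₁ = 294, n₀ = 74, n = 368; a·n₀/n = 20·74/368 = 4.0217; c·n₁/n = 20·294/368 = 15.9783
RR_MH = (9.5690 + 18.5581 + 4.0217) / (20.3995 + 69.5814 + 15.9783) = 32.1489 / 105.9592 = 0.30341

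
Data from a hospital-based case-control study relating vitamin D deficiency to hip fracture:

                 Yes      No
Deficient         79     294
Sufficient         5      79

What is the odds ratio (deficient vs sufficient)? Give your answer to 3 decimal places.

4.246

Cells: a = 79, b = 294, c = 5, d = 79.
OR = (a·d)/(b·c) = (79 × 79) / (294 × 5) = 6241 / 1470 = 4.24558
The odds of hip fracture are about 4.25 times as high in the deficient group.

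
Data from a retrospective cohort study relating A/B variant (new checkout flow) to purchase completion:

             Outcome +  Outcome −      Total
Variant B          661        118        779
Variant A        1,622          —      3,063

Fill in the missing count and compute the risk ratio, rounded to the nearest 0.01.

1.60

The missing cell is in the unexposed row: 3063 − 1622 = 1441.
So a = 661, b = 118, c = 1622, d = 1441.
RR = [a/(a+b)] / [c/(c+d)] = (661/779) / (1622/3063) = 0.84852/0.52955 = 1.60236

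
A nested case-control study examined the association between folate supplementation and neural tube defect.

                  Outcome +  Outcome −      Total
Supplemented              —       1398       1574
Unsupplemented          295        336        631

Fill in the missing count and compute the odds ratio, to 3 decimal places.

0.143

The missing cell is in the exposed row: 1574 − 1398 = 176.
So a = 176, b = 1398, c = 295, d = 336.
OR = (a·d)/(b·c) = (176 × 336) / (1398 × 295) = 59136 / 412410 = 0.14339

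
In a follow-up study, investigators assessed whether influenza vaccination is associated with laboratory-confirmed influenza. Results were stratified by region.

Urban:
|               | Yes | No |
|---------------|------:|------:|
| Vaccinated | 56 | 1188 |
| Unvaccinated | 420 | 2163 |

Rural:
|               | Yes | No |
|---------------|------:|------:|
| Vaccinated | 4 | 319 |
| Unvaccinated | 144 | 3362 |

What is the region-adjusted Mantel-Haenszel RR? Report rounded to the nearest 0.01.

RR_MH = Σ(aᵢ·n₀ᵢ/nᵢ) / Σ(cᵢ·n₁ᵢ/nᵢ), with n₁ᵢ = aᵢ+bᵢ (exposed), n₀ᵢ = cᵢ+dᵢ (unexposed), nᵢ = n₁ᵢ+n₀ᵢ.
Stratum 1 (Urban): n₁ = 1244, n₀ = 2583, n = 3827; a·n₀/n = 56·2583/3827 = 37.7967; c·n₁/n = 420·1244/3827 = 136.5247
Stratum 2 (Rural): n₁ = 323, n₀ = 3506, n = 3829; a·n₀/n = 4·3506/3829 = 3.6626; c·n₁/n = 144·323/3829 = 12.1473
RR_MH = (37.7967 + 3.6626) / (136.5247 + 12.1473) = 41.4593 / 148.6720 = 0.27886

0.28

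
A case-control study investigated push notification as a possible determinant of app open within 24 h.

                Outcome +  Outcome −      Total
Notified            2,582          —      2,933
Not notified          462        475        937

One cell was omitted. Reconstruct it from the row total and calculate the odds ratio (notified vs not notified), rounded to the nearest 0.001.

The missing cell is in the exposed row: 2933 − 2582 = 351.
So a = 2582, b = 351, c = 462, d = 475.
OR = (a·d)/(b·c) = (2582 × 475) / (351 × 462) = 1226450 / 162162 = 7.56312

7.563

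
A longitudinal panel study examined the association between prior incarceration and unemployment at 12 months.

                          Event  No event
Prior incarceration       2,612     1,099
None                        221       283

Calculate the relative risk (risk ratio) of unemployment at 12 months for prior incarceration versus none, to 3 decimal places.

1.605

Cells: a = 2612, b = 1099, c = 221, d = 283.
Risk in exposed = 2612/3711 = 0.70385; risk in unexposed = 221/504 = 0.43849.
RR = 0.70385 / 0.43849 = 1.60517
The risk among the exposed is 1.61 times that among the unexposed.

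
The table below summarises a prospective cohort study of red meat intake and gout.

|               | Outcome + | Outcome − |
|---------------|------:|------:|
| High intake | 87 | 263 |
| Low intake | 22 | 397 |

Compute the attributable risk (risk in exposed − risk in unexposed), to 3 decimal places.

0.196

Cells: a = 87, b = 263, c = 22, d = 397.
Risk in exposed = 87/350 = 0.248571; risk in unexposed = 22/419 = 0.052506.
Risk difference = 0.248571 − 0.052506 = 0.196065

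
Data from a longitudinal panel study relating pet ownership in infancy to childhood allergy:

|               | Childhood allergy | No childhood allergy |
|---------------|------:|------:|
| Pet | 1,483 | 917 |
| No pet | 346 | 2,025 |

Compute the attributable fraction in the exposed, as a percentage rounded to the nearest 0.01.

76.38

Cells: a = 1483, b = 917, c = 346, d = 2025.
Risk in exposed = 1483/2400 = 0.61792; risk in unexposed = 346/2371 = 0.14593.
RR = 0.61792/0.14593 = 4.23434
AR% = (RR − 1)/RR × 100 = (4.23434 − 1)/4.23434 × 100 = 76.3835%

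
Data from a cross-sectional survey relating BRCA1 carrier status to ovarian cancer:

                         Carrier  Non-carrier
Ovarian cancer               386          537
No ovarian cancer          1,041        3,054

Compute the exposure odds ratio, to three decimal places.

Reading the table with exposure as columns: a = 386 (Carrier, case), b = 1041 (Carrier, non-case), c = 537 (Non-carrier, case), d = 3054.
OR = (a·d)/(b·c) = (386 × 3054) / (1041 × 537) = 1178844 / 559017 = 2.10878
The odds of ovarian cancer are about 2.11 times as high in the carrier group.

2.109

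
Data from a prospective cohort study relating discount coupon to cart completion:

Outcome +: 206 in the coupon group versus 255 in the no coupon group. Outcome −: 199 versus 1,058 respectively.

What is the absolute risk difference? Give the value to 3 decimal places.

From the description: a = 206, b = 199, c = 255, d = 1058.
Risk in exposed = 206/405 = 0.508642; risk in unexposed = 255/1313 = 0.194212.
Risk difference = 0.508642 − 0.194212 = 0.314430

0.314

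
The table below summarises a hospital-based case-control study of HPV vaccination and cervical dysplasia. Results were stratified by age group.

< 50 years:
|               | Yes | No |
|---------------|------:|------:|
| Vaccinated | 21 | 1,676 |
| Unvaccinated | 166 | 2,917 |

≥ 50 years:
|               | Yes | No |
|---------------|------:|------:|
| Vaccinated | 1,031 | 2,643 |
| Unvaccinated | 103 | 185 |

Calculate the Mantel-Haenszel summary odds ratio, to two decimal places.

0.48

OR_MH = Σ(aᵢdᵢ/nᵢ) / Σ(bᵢcᵢ/nᵢ), where nᵢ is the stratum total.
Stratum 1 (< 50 years): n = 4780; a·d/n = 21·2917/4780 = 12.8153; b·c/n = 1676·166/4780 = 58.2042
Stratum 2 (≥ 50 years): n = 3962; a·d/n = 1031·185/3962 = 48.1411; b·c/n = 2643·103/3962 = 68.7100
OR_MH = (12.8153 + 48.1411) / (58.2042 + 68.7100) = 60.9564 / 126.9142 = 0.48030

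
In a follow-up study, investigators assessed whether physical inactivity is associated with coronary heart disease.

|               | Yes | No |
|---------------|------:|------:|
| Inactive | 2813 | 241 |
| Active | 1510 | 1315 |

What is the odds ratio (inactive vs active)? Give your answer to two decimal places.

Cells: a = 2813, b = 241, c = 1510, d = 1315.
OR = (a·d)/(b·c) = (2813 × 1315) / (241 × 1510) = 3699095 / 363910 = 10.16486
The odds of coronary heart disease are about 10.16 times as high in the inactive group.

10.16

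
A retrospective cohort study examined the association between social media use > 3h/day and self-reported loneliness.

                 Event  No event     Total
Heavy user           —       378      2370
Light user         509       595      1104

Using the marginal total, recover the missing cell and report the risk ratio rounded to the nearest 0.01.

1.82

The missing cell is in the exposed row: 2370 − 378 = 1992.
So a = 1992, b = 378, c = 509, d = 595.
RR = [a/(a+b)] / [c/(c+d)] = (1992/2370) / (509/1104) = 0.84051/0.46105 = 1.82302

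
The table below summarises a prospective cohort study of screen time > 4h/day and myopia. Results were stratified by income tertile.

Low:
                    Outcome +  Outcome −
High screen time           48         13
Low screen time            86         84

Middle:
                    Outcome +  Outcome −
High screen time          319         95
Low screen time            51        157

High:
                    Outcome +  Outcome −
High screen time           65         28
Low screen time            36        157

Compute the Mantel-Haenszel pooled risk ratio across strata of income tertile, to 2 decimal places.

RR_MH = Σ(aᵢ·n₀ᵢ/nᵢ) / Σ(cᵢ·n₁ᵢ/nᵢ), with n₁ᵢ = aᵢ+bᵢ (exposed), n₀ᵢ = cᵢ+dᵢ (unexposed), nᵢ = n₁ᵢ+n₀ᵢ.
Stratum 1 (Low): n₁ = 61, n₀ = 170, n = 231; a·n₀/n = 48·170/231 = 35.3247; c·n₁/n = 86·61/231 = 22.7100
Stratum 2 (Middle): n₁ = 414, n₀ = 208, n = 622; a·n₀/n = 319·208/622 = 106.6752; c·n₁/n = 51·414/622 = 33.9453
Stratum 3 (High): n₁ = 93, n₀ = 193, n = 286; a·n₀/n = 65·193/286 = 43.8636; c·n₁/n = 36·93/286 = 11.7063
RR_MH = (35.3247 + 106.6752 + 43.8636) / (22.7100 + 33.9453 + 11.7063) = 185.8636 / 68.3616 = 2.71883

2.72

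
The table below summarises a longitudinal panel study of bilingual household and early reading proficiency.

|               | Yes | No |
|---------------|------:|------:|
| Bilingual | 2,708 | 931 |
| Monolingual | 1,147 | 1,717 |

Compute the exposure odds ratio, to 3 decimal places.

4.354

Cells: a = 2708, b = 931, c = 1147, d = 1717.
OR = (a·d)/(b·c) = (2708 × 1717) / (931 × 1147) = 4649636 / 1067857 = 4.35417
The odds of early reading proficiency are about 4.35 times as high in the bilingual group.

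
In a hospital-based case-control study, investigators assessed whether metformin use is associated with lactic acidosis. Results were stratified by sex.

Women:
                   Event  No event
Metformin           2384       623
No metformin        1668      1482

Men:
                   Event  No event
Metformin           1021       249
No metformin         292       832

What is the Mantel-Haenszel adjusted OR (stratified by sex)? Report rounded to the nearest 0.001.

OR_MH = Σ(aᵢdᵢ/nᵢ) / Σ(bᵢcᵢ/nᵢ), where nᵢ is the stratum total.
Stratum 1 (Women): n = 6157; a·d/n = 2384·1482/6157 = 573.8327; b·c/n = 623·1668/6157 = 168.7777
Stratum 2 (Men): n = 2394; a·d/n = 1021·832/2394 = 354.8338; b·c/n = 249·292/2394 = 30.3709
OR_MH = (573.8327 + 354.8338) / (168.7777 + 30.3709) = 928.6665 / 199.1486 = 4.66318

4.663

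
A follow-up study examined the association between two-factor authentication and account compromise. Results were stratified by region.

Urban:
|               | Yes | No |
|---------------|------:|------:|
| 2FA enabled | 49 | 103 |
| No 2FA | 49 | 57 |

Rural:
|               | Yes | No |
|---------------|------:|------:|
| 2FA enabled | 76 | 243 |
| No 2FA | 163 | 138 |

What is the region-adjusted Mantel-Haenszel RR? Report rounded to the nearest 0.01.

0.51

RR_MH = Σ(aᵢ·n₀ᵢ/nᵢ) / Σ(cᵢ·n₁ᵢ/nᵢ), with n₁ᵢ = aᵢ+bᵢ (exposed), n₀ᵢ = cᵢ+dᵢ (unexposed), nᵢ = n₁ᵢ+n₀ᵢ.
Stratum 1 (Urban): n₁ = 152, n₀ = 106, n = 258; a·n₀/n = 49·106/258 = 20.1318; c·n₁/n = 49·152/258 = 28.8682
Stratum 2 (Rural): n₁ = 319, n₀ = 301, n = 620; a·n₀/n = 76·301/620 = 36.8968; c·n₁/n = 163·319/620 = 83.8661
RR_MH = (20.1318 + 36.8968) / (28.8682 + 83.8661) = 57.0286 / 112.7343 = 0.50587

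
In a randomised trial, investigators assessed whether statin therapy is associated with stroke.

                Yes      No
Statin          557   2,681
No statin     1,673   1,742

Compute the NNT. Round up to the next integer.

4

Risk in treated group = 557/3238 = 0.17202; risk in control = 1673/3415 = 0.48990.
Absolute risk reduction = 0.48990 − 0.17202 = 0.31788
NNT = 1 / ARR = 1 / 0.31788 = 3.146 → round up → 4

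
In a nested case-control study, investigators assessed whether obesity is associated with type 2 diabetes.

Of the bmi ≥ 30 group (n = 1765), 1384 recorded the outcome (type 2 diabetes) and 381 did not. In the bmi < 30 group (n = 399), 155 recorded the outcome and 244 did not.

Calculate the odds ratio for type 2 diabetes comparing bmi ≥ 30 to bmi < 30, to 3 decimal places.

5.718

From the description: a = 1384, b = 381, c = 155, d = 244.
OR = (a·d)/(b·c) = (1384 × 244) / (381 × 155) = 337696 / 59055 = 5.71833
The odds of type 2 diabetes are about 5.72 times as high in the bmi ≥ 30 group.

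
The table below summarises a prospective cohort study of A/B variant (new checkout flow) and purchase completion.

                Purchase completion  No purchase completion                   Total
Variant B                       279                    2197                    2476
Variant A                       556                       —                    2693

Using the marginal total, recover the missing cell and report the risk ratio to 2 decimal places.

0.55

The missing cell is in the unexposed row: 2693 − 556 = 2137.
So a = 279, b = 2197, c = 556, d = 2137.
RR = [a/(a+b)] / [c/(c+d)] = (279/2476) / (556/2693) = 0.11268/0.20646 = 0.54578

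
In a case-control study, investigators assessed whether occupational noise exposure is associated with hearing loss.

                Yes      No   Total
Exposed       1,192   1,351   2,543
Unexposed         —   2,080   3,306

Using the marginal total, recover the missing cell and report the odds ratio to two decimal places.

1.50

The missing cell is in the unexposed row: 3306 − 2080 = 1226.
So a = 1192, b = 1351, c = 1226, d = 2080.
OR = (a·d)/(b·c) = (1192 × 2080) / (1351 × 1226) = 2479360 / 1656326 = 1.49690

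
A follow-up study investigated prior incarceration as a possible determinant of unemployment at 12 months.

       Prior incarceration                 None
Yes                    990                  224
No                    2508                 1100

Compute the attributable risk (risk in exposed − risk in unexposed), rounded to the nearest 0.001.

0.114

Reading the table with exposure as columns: a = 990 (Prior incarceration, case), b = 2508 (Prior incarceration, non-case), c = 224 (None, case), d = 1100.
Risk in exposed = 990/3498 = 0.283019; risk in unexposed = 224/1324 = 0.169184.
Risk difference = 0.283019 − 0.169184 = 0.113835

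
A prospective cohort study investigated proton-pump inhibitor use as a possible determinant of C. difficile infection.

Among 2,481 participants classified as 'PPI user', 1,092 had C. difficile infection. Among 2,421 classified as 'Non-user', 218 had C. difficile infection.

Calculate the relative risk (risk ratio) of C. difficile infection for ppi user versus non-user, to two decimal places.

4.89

From the description: a = 1092, b = 1389, c = 218, d = 2203.
Risk in exposed = 1092/2481 = 0.44015; risk in unexposed = 218/2421 = 0.09005.
RR = 0.44015 / 0.09005 = 4.88803
The risk among the exposed is 4.89 times that among the unexposed.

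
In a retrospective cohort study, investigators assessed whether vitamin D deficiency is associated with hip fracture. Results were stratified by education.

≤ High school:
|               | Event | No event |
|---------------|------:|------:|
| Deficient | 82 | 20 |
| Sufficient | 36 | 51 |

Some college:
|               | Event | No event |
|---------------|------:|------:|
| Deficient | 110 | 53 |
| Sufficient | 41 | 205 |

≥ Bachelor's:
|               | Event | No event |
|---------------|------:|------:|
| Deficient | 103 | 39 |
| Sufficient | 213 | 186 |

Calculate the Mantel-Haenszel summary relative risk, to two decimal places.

1.96

RR_MH = Σ(aᵢ·n₀ᵢ/nᵢ) / Σ(cᵢ·n₁ᵢ/nᵢ), with n₁ᵢ = aᵢ+bᵢ (exposed), n₀ᵢ = cᵢ+dᵢ (unexposed), nᵢ = n₁ᵢ+n₀ᵢ.
Stratum 1 (≤ High school): n₁ = 102, n₀ = 87, n = 189; a·n₀/n = 82·87/189 = 37.7460; c·n₁/n = 36·102/189 = 19.4286
Stratum 2 (Some college): n₁ = 163, n₀ = 246, n = 409; a·n₀/n = 110·246/409 = 66.1614; c·n₁/n = 41·163/409 = 16.3399
Stratum 3 (≥ Bachelor's): n₁ = 142, n₀ = 399, n = 541; a·n₀/n = 103·399/541 = 75.9649; c·n₁/n = 213·142/541 = 55.9076
RR_MH = (37.7460 + 66.1614 + 75.9649) / (19.4286 + 16.3399 + 55.9076) = 179.8723 / 91.6760 = 1.96204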